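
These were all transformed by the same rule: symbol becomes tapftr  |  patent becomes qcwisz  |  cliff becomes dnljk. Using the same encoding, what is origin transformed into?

In symbol: s→t is +1, y→a is +2, m→p is +3, b→f is +4 — the shift increases by 1 each position. The shift increases by 1 at each position, starting from +1: 1, 2, 3, ….
For origin: o+1=p, r+2=t, i+3=l, g+4=k, i+5=n, n+6=t.

ptlknt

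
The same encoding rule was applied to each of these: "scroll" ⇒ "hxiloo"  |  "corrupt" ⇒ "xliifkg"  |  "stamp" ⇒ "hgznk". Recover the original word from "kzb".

This is the alphabet-reversal cipher (Atbash): a becomes z, b becomes y, etc.
Undoing it on kzb: k↔p, z↔a, b↔y.

pay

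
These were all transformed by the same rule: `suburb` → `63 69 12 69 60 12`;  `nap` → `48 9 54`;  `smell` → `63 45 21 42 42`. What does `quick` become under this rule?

s(#19)→63 and u(#21)→69: differences scale by 3, so n = 3·pos + 6. The formula is n = 3×(alphabet index, a=1) + 6.
For quick: q=17→57, u=21→69, i=9→33, c=3→15, k=11→39.

57 69 33 15 39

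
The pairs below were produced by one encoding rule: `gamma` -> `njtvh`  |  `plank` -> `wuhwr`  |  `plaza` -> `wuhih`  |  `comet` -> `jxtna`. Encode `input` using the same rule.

pwwda

A repeating key of period 2 is used — shifts +7, +9 over and over.
Applying it to input: i+7=p, n+9=w, p+7=w, u+9=d, t+7=a.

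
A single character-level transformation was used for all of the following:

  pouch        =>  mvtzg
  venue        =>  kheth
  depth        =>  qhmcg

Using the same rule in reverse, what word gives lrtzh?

sauce

p(15)→m(12) and o(14)→v(21) fit y≡17x+17 (mod 26); the inverse of 17 mod 26 is 23. Each letter's alphabet position (a=0..z=25) is mapped through 17·x+17 mod 26 — an affine cipher.
Decoding lrtzh: l(11)→23·(11−17)≡18=s; r(17)→23·(17−17)≡0=a; t(19)→23·(19−17)≡20=u; z(25)→23·(25−17)≡2=c; h(7)→23·(7−17)≡4=e (all mod 26).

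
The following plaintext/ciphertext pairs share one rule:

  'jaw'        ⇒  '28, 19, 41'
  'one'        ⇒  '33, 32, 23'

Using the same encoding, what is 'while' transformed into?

41, 26, 27, 30, 23

j is letter #10 and maps to 28: an offset of 18. Each letter is replaced by its alphabet position (a=1..z=26) + 18.
For while: w=23→41, h=8→26, i=9→27, l=12→30, e=5→23.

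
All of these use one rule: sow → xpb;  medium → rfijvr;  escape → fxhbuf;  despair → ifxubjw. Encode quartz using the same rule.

The shift depends on letter class: consonant s→x is +5, but vowel o→p is +1. Two shifts are in play — +1 for a/e/i/o/u, +5 for every other letter.
Applying it to quartz: q(cons)+5=v, u(vowel)+1=v, a(vowel)+1=b, r(cons)+5=w, t(cons)+5=y, z(cons)+5=e.

vvbwye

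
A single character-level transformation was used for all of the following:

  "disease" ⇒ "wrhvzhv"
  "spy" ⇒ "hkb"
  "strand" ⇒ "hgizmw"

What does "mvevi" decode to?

never

This is the alphabet-reversal cipher (Atbash): a becomes z, b becomes y, etc.
Undoing it on mvevi: m↔n, v↔e, e↔v, v↔e, i↔r.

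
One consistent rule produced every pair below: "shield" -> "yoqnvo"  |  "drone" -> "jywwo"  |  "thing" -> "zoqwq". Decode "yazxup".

stroke

In shield: s→y is +6, h→o is +7, i→q is +8, e→n is +9 — the shift increases by 1 each position. Each letter shifts forward by (position + 6), i.e. 6, 7, 8, … — the shift grows by one for each successive letter.
Undoing it on yazxup: y−6=s, a−7=t, z−8=r, x−9=o, u−10=k, p−11=e.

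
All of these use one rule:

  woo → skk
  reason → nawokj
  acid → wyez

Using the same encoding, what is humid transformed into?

Compare letters: w→s is +22, o→k is +22, o→k is +22 — a constant shift. It's a constant shift of +22 (ROT22).
On humid: h+22=d, u+22=q, m+22=i, i+22=e, d+22=z.

dqiez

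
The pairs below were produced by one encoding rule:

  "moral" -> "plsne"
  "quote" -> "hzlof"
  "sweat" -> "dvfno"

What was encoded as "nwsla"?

Each letter's alphabet position (a=0..z=25) is mapped through 11·x+13 mod 26 — an affine cipher.
Reversing it on nwsla: n(13)→19·(13−13)≡0=a; w(22)→19·(22−13)≡15=p; s(18)→19·(18−13)≡17=r; l(11)→19·(11−13)≡14=o; a(0)→19·(0−13)≡13=n (all mod 26).

apron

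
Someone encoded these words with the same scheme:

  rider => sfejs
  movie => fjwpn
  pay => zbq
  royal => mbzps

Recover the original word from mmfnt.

The output letters match the input read backwards, each shifted +1: rider reversed is redir. The word is reversed, then every letter is shifted forward by 1.
Reversing it on mmfnt: shift back: m−1=l, m−1=l, f−1=e, n−1=m, t−1=s → llems; then reverse → smell.

smell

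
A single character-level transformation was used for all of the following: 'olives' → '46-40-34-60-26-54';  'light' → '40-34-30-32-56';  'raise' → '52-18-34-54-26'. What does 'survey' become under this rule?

o(#15)→46 and l(#12)→40: differences scale by 2, so n = 2·pos + 16. With a=1..z=26, the number is 2·pos + 16.
On survey: s=19→54, u=21→58, r=18→52, v=22→60, e=5→26, y=25→66.

54-58-52-60-26-66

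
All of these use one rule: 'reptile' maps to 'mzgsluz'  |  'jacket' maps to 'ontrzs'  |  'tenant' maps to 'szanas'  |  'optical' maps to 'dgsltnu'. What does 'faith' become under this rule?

cnlsi

Treating letters as 0–25, the rule is x ↦ 3x + 13 (mod 26).
Applying it to faith: f(5)→3·5+13≡2=c; a(0)→3·0+13≡13=n; i(8)→3·8+13≡11=l; t(19)→3·19+13≡18=s; h(7)→3·7+13≡8=i (all mod 26).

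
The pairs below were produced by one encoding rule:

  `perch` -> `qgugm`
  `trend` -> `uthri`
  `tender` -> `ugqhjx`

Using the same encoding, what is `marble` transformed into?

ncufqk

In perch: p→q is +1, e→g is +2, r→u is +3, c→g is +4 — the shift increases by 1 each position. Letter i (0-indexed) is shifted by i+1, so successive shifts are 1, 2, 3, ….
For marble: m+1=n, a+2=c, r+3=u, b+4=f, l+5=q, e+6=k.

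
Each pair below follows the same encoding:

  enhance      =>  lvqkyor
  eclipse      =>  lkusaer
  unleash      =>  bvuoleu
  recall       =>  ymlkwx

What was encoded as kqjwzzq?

diamond

Letter i (0-indexed) is shifted by i+7, so successive shifts are 7, 8, 9, ….
Reversing it on kqjwzzq: k−7=d, q−8=i, j−9=a, w−10=m, z−11=o, z−12=n, q−13=d.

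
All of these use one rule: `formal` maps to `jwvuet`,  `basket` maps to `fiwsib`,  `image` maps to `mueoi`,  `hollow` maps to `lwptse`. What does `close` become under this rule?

gtsai

The shifts repeat in a cycle of length 2: positions 0,1,… shift by +4, +8, then the pattern repeats.
On close: c+4=g, l+8=t, o+4=s, s+8=a, e+4=i.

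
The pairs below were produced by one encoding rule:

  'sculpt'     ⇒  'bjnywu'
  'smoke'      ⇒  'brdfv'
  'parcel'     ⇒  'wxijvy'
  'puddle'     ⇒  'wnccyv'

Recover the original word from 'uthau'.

tight

s(18)→b(1) and c(2)→j(9) fit y≡19x+23 (mod 26); the inverse of 19 mod 26 is 11. Treating letters as 0–25, the rule is x ↦ 19x + 23 (mod 26).
Undoing it on uthau: u(20)→11·(20−23)≡19=t; t(19)→11·(19−23)≡8=i; h(7)→11·(7−23)≡6=g; a(0)→11·(0−23)≡7=h; u(20)→11·(20−23)≡19=t (all mod 26).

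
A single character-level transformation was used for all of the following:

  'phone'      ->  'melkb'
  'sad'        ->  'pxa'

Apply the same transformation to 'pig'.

Each letter is shifted forward by 23 in the alphabet (a Caesar shift of +23).
On pig: p+23=m, i+23=f, g+23=d.

mfd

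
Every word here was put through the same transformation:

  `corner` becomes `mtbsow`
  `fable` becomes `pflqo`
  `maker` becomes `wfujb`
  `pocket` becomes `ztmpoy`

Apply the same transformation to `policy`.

Shifts by position in corner: pos 0: c→m (+10), pos 1: o→t (+5), pos 2: r→b (+10), pos 3: n→s (+5) — repeating every 2. The shifts repeat in a cycle of length 2: positions 0,1,… shift by +10, +5, then the pattern repeats.
For policy: p+10=z, o+5=t, l+10=v, i+5=n, c+10=m, y+5=d.

ztvnmd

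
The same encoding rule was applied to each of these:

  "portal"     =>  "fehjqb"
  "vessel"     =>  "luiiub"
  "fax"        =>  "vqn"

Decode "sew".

cog

This is a Caesar cipher with shift 16.
Reversing it on sew: s−16=c, e−16=o, w−16=g.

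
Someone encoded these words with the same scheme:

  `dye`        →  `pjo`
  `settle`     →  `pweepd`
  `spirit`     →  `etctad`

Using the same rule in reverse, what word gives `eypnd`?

scent

The output letters match the input read backwards, each shifted +11: dye reversed is eyd. The word is reversed, then every letter is shifted forward by 11.
Reversing it on eypnd: shift back: e−11=t, y−11=n, p−11=e, n−11=c, d−11=s → tnecs; then reverse → scent.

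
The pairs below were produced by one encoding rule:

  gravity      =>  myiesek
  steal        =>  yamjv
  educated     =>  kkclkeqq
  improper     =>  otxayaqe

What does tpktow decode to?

nickel

In gravity: g→m is +6, r→y is +7, a→i is +8, v→e is +9 — the shift increases by 1 each position. Letter i (0-indexed) is shifted by i+6, so successive shifts are 6, 7, 8, ….
Undoing it on tpktow: t−6=n, p−7=i, k−8=c, t−9=k, o−10=e, w−11=l.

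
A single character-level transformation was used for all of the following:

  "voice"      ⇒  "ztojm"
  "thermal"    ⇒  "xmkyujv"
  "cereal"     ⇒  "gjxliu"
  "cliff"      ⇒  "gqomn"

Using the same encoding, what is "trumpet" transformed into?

xwatxnd

In voice: v→z is +4, o→t is +5, i→o is +6, c→j is +7 — the shift increases by 1 each position. The shift increases by 1 at each position, starting from +4: 4, 5, 6, ….
On trumpet: t+4=x, r+5=w, u+6=a, m+7=t, p+8=x, e+9=n, t+10=d.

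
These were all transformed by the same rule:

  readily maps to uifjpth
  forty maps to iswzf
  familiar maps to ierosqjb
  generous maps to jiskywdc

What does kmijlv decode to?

In readily: r→u is +3, e→i is +4, a→f is +5, d→j is +6 — the shift increases by 1 each position. Each letter shifts forward by (position + 3), i.e. 3, 4, 5, … — the shift grows by one for each successive letter.
Decoding kmijlv: k−3=h, m−4=i, i−5=d, j−6=d, l−7=e, v−8=n.

hidden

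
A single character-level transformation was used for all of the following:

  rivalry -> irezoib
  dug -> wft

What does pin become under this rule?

krm

Each pair mirrors across the alphabet (r↔i, i↔r, v↔e): positions sum to 25. Letters are reflected about the middle of the alphabet (position → 25−position): Atbash.
Applying it to pin: p↔k, i↔r, n↔m.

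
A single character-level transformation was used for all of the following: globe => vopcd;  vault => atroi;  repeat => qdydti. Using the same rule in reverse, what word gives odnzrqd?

g(6)→v(21) and l(11)→o(14) fit y≡9x+19 (mod 26); the inverse of 9 mod 26 is 3. This is an affine cipher: with a=0,…,z=25, each position x becomes (9x+19) mod 26.
Decoding odnzrqd: o(14)→3·(14−19)≡11=l; d(3)→3·(3−19)≡4=e; n(13)→3·(13−19)≡8=i; z(25)→3·(25−19)≡18=s; r(17)→3·(17−19)≡20=u; q(16)→3·(16−19)≡17=r; d(3)→3·(3−19)≡4=e (all mod 26).

leisure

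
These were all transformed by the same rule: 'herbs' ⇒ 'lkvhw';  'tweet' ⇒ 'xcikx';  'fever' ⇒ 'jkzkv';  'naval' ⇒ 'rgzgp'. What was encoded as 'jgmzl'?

It's a Vigenère-style cipher with numeric key [4,6]: position i shifts by key[i mod 2].
Reversing it on jgmzl: j−4=f, g−6=a, m−4=i, z−6=t, l−4=h.

faith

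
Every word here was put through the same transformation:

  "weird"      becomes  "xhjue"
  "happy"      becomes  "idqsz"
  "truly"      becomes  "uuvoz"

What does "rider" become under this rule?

slehs

Shifts by position in weird: pos 0: w→x (+1), pos 1: e→h (+3), pos 2: i→j (+1), pos 3: r→u (+3) — repeating every 2. A repeating key of period 2 is used — shifts +1, +3 over and over.
Applying it to rider: r+1=s, i+3=l, d+1=e, e+3=h, r+1=s.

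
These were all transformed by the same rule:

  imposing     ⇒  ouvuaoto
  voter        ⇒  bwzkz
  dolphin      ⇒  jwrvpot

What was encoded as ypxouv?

Shifts by position in imposing: pos 0: i→o (+6), pos 1: m→u (+8), pos 2: p→v (+6), pos 3: o→u (+6), pos 4: s→a (+8), pos 5: i→o (+6) — repeating every 3. A repeating key of period 3 is used — shifts +6, +8, +6 over and over.
Reversing it on ypxouv: y−6=s, p−8=h, x−6=r, o−6=i, u−8=m, v−6=p.

shrimp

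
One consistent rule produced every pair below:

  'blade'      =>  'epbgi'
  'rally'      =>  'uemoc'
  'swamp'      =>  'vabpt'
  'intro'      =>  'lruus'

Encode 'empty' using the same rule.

hqqwc

A repeating key of period 3 is used — shifts +3, +4, +1 over and over.
Applying it to empty: e+3=h, m+4=q, p+1=q, t+3=w, y+4=c.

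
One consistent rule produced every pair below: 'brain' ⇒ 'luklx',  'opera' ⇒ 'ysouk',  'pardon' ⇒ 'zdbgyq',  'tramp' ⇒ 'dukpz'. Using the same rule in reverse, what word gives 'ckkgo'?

shade

Shifts by position in brain: pos 0: b→l (+10), pos 1: r→u (+3), pos 2: a→k (+10), pos 3: i→l (+3) — repeating every 2. It's a Vigenère-style cipher with numeric key [10,3]: position i shifts by key[i mod 2].
Reversing it on ckkgo: c−10=s, k−3=h, k−10=a, g−3=d, o−10=e.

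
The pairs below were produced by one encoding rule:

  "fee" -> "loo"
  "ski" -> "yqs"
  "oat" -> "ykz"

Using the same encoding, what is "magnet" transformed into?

The shift depends on letter class: consonant f→l is +6, but vowel e→o is +10. Two shifts are in play — +10 for a/e/i/o/u, +6 for every other letter.
For magnet: m(cons)+6=s, a(vowel)+10=k, g(cons)+6=m, n(cons)+6=t, e(vowel)+10=o, t(cons)+6=z.

skmtoz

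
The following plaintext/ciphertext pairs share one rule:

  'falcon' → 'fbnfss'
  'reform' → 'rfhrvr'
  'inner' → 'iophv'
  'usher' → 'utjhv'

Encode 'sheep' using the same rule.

sight

In falcon: f→f is +0, a→b is +1, l→n is +2, c→f is +3 — the shift increases by 1 each position. Letter i (0-indexed) is shifted by i+0, so successive shifts are 0, 1, 2, ….
Applying it to sheep: s+0=s, h+1=i, e+2=g, e+3=h, p+4=t.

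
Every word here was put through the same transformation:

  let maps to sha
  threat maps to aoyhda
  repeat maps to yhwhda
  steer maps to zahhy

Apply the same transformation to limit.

sltla

The shift depends on letter class: consonant l→s is +7, but vowel e→h is +3. Two shifts are in play — +3 for a/e/i/o/u, +7 for every other letter.
For limit: l(cons)+7=s, i(vowel)+3=l, m(cons)+7=t, i(vowel)+3=l, t(cons)+7=a.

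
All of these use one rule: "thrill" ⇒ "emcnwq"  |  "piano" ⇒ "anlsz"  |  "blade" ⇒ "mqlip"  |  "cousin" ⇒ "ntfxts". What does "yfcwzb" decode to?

narrow

Shifts by position in thrill: pos 0: t→e (+11), pos 1: h→m (+5), pos 2: r→c (+11), pos 3: i→n (+5) — repeating every 2. The shifts repeat in a cycle of length 2: positions 0,1,… shift by +11, +5, then the pattern repeats.
Decoding yfcwzb: y−11=n, f−5=a, c−11=r, w−5=r, z−11=o, b−5=w.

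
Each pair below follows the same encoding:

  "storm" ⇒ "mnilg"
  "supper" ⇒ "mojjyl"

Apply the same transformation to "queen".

Compare letters: s→m is +20, t→n is +20, o→i is +20 — a constant shift. It's a constant shift of +20 (ROT20).
Applying it to queen: q+20=k, u+20=o, e+20=y, e+20=y, n+20=h.

koyyh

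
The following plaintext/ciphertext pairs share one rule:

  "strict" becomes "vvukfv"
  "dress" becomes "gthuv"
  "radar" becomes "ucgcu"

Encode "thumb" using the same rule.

wjxoe

Shifts by position in strict: pos 0: s→v (+3), pos 1: t→v (+2), pos 2: r→u (+3), pos 3: i→k (+2) — repeating every 2. The shifts repeat in a cycle of length 2: positions 0,1,… shift by +3, +2, then the pattern repeats.
For thumb: t+3=w, h+2=j, u+3=x, m+2=o, b+3=e.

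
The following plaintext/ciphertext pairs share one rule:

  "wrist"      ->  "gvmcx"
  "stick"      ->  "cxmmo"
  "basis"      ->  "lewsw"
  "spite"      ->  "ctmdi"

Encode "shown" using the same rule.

Shifts by position in wrist: pos 0: w→g (+10), pos 1: r→v (+4), pos 2: i→m (+4), pos 3: s→c (+10), pos 4: t→x (+4) — repeating every 3. It's a Vigenère-style cipher with numeric key [10,4,4]: position i shifts by key[i mod 3].
For shown: s+10=c, h+4=l, o+4=s, w+10=g, n+4=r.

clsgr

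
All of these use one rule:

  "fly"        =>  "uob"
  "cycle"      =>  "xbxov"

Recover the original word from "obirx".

lyric

Each pair mirrors across the alphabet (f↔u, l↔o, y↔b): positions sum to 25. Each letter is replaced by its mirror in the alphabet: a↔z, b↔y, c↔x, and so on (the Atbash cipher).
Decoding obirx: o↔l, b↔y, i↔r, r↔i, x↔c.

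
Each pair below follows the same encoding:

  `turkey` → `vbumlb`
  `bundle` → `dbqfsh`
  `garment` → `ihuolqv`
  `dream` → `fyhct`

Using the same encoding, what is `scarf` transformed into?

ujdtm

Shifts by position in turkey: pos 0: t→v (+2), pos 1: u→b (+7), pos 2: r→u (+3), pos 3: k→m (+2), pos 4: e→l (+7), pos 5: y→b (+3) — repeating every 3. It's a Vigenère-style cipher with numeric key [2,7,3]: position i shifts by key[i mod 3].
On scarf: s+2=u, c+7=j, a+3=d, r+2=t, f+7=m.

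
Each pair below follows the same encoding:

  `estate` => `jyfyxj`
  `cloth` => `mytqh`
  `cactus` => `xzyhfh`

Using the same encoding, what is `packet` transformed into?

yjphfu

Two steps: reverse the string, then apply a Caesar shift of +5.
Applying it to packet: reverse → tekcap; then shift: t+5=y, e+5=j, k+5=p, c+5=h, a+5=f, p+5=u.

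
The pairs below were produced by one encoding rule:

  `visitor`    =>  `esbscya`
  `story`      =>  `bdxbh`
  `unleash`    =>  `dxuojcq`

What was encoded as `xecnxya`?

The shifts repeat in a cycle of length 2: positions 0,1,… shift by +9, +10, then the pattern repeats.
Reversing it on xecnxya: x−9=o, e−10=u, c−9=t, n−10=d, x−9=o, y−10=o, a−9=r.

outdoor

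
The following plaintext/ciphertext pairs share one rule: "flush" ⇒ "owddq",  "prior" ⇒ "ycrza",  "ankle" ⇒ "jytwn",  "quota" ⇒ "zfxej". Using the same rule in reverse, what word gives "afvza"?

rumor

It's a Vigenère-style cipher with numeric key [9,11]: position i shifts by key[i mod 2].
Decoding afvza: a−9=r, f−11=u, v−9=m, z−11=o, a−9=r.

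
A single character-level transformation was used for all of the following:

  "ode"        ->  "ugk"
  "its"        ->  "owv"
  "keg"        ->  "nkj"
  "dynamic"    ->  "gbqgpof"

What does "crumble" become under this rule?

The shift depends on letter class: consonant d→g is +3, but vowel o→u is +6. The rule splits by letter class: vowels +6, consonants +3.
On crumble: c(cons)+3=f, r(cons)+3=u, u(vowel)+6=a, m(cons)+3=p, b(cons)+3=e, l(cons)+3=o, e(vowel)+6=k.

fuapeok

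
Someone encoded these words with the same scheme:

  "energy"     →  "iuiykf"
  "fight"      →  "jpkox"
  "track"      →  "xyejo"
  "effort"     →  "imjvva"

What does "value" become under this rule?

It's a Vigenère-style cipher with numeric key [4,7]: position i shifts by key[i mod 2].
On value: v+4=z, a+7=h, l+4=p, u+7=b, e+4=i.

zhpbi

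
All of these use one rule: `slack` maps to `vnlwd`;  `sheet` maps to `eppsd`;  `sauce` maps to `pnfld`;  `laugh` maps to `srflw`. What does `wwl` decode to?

all

The output letters match the input read backwards, each shifted +11: slack reversed is kcals. Read the word backwards and shift each letter +11.
Undoing it on wwl: shift back: w−11=l, w−11=l, l−11=a → lla; then reverse → all.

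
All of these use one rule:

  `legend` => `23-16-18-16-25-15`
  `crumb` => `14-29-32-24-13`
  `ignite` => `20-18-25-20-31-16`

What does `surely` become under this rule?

30-32-29-16-23-36

Letters become their 1-based position plus 11 (so a→12, b→13, …).
On surely: s=19→30, u=21→32, r=18→29, e=5→16, l=12→23, y=25→36.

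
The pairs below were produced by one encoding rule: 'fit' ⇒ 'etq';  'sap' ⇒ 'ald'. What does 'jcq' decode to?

The output letters match the input read backwards, each shifted +11: fit reversed is tif. The word is reversed, then every letter is shifted forward by 11.
Reversing it on jcq: shift back: j−11=y, c−11=r, q−11=f → yrf; then reverse → fry.

fry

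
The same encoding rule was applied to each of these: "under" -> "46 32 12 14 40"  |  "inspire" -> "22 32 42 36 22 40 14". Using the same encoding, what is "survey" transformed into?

42 46 40 48 14 54

u(#21)→46 and n(#14)→32: differences scale by 2, so n = 2·pos + 4. With a=1..z=26, the number is 2·pos + 4.
On survey: s=19→42, u=21→46, r=18→40, v=22→48, e=5→14, y=25→54.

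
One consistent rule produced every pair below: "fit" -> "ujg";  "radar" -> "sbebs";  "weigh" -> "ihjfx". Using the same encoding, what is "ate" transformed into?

The word is reversed, then every letter is shifted forward by 1.
On ate: reverse → eta; then shift: e+1=f, t+1=u, a+1=b.

fub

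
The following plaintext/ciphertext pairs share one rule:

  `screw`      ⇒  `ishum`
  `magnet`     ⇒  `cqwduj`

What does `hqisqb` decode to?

rascal

Compare letters: s→i is +16, c→s is +16, r→h is +16 — a constant shift. Each letter is shifted forward by 16 in the alphabet (a Caesar shift of +16).
Decoding hqisqb: h−16=r, q−16=a, i−16=s, s−16=c, q−16=a, b−16=l.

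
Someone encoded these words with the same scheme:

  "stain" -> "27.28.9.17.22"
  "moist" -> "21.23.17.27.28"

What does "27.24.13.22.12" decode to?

spend

s is letter #19 and maps to 27: an offset of 8. Letters become their 1-based position plus 8 (so a→9, b→10, …).
Decoding 27.24.13.22.12: 27→(27−8)÷1=19=s, 24→(24−8)÷1=16=p, 13→(13−8)÷1=5=e, 22→(22−8)÷1=14=n, 12→(12−8)÷1=4=d.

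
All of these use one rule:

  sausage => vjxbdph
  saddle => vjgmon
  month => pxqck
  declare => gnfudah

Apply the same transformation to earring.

It's a Vigenère-style cipher with numeric key [3,9]: position i shifts by key[i mod 2].
Applying it to earring: e+3=h, a+9=j, r+3=u, r+9=a, i+3=l, n+9=w, g+3=j.

hjualwj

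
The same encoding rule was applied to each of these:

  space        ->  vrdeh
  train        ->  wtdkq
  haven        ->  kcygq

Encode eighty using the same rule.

It's a Vigenère-style cipher with numeric key [3,2]: position i shifts by key[i mod 2].
Applying it to eighty: e+3=h, i+2=k, g+3=j, h+2=j, t+3=w, y+2=a.

hkjjwa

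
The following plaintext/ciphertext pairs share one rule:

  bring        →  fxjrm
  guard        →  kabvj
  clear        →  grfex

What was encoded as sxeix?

A repeating key of period 3 is used — shifts +4, +6, +1 over and over.
Undoing it on sxeix: s−4=o, x−6=r, e−1=d, i−4=e, x−6=r.

order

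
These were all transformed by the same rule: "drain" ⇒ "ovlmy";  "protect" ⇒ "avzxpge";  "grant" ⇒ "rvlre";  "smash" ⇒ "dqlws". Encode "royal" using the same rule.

csjew

Shifts by position in drain: pos 0: d→o (+11), pos 1: r→v (+4), pos 2: a→l (+11), pos 3: i→m (+4) — repeating every 2. A repeating key of period 2 is used — shifts +11, +4 over and over.
For royal: r+11=c, o+4=s, y+11=j, a+4=e, l+11=w.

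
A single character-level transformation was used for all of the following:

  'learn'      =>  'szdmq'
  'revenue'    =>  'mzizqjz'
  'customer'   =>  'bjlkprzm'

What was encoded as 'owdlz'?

phase

l(11)→s(18) and e(4)→z(25) fit y≡25x+3 (mod 26); the inverse of 25 mod 26 is 25. Treating letters as 0–25, the rule is x ↦ 25x + 3 (mod 26).
Undoing it on owdlz: o(14)→25·(14−3)≡15=p; w(22)→25·(22−3)≡7=h; d(3)→25·(3−3)≡0=a; l(11)→25·(11−3)≡18=s; z(25)→25·(25−3)≡4=e (all mod 26).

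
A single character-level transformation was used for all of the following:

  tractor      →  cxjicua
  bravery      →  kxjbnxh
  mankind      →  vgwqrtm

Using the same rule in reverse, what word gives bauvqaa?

Shifts by position in tractor: pos 0: t→c (+9), pos 1: r→x (+6), pos 2: a→j (+9), pos 3: c→i (+6) — repeating every 2. A repeating key of period 2 is used — shifts +9, +6 over and over.
Reversing it on bauvqaa: b−9=s, a−6=u, u−9=l, v−6=p, q−9=h, a−6=u, a−9=r.

sulphur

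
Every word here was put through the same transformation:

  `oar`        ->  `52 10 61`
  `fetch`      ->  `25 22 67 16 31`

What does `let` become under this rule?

The formula is n = 3×(alphabet index, a=1) + 7.
For let: l=12→43, e=5→22, t=20→67.

43 22 67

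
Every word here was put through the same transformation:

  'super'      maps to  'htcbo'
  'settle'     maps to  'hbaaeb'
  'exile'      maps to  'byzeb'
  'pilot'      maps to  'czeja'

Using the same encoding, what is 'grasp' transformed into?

nodhc

s(18)→h(7) and u(20)→t(19) fit y≡19x+3 (mod 26); the inverse of 19 mod 26 is 11. Treating letters as 0–25, the rule is x ↦ 19x + 3 (mod 26).
On grasp: g(6)→19·6+3≡13=n; r(17)→19·17+3≡14=o; a(0)→19·0+3≡3=d; s(18)→19·18+3≡7=h; p(15)→19·15+3≡2=c (all mod 26).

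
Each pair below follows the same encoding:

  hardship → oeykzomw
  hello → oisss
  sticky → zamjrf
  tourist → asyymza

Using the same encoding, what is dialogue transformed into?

The rule splits by letter class: vowels +4, consonants +7.
For dialogue: d(cons)+7=k, i(vowel)+4=m, a(vowel)+4=e, l(cons)+7=s, o(vowel)+4=s, g(cons)+7=n, u(vowel)+4=y, e(vowel)+4=i.

kmessnyi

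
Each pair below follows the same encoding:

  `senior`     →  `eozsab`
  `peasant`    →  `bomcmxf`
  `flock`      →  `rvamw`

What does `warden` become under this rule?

Shifts by position in senior: pos 0: s→e (+12), pos 1: e→o (+10), pos 2: n→z (+12), pos 3: i→s (+10) — repeating every 2. It's a Vigenère-style cipher with numeric key [12,10]: position i shifts by key[i mod 2].
On warden: w+12=i, a+10=k, r+12=d, d+10=n, e+12=q, n+10=x.

ikdnqx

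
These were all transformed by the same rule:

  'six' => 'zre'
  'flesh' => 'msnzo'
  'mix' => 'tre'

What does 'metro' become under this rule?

tnayx

The shift depends on letter class: consonant s→z is +7, but vowel i→r is +9. Two shifts are in play — +9 for a/e/i/o/u, +7 for every other letter.
For metro: m(cons)+7=t, e(vowel)+9=n, t(cons)+7=a, r(cons)+7=y, o(vowel)+9=x.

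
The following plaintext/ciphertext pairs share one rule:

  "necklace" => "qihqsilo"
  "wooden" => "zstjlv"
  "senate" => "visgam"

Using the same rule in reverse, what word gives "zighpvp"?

In necklace: n→q is +3, e→i is +4, c→h is +5, k→q is +6 — the shift increases by 1 each position. The shift increases by 1 at each position, starting from +3: 3, 4, 5, ….
Reversing it on zighpvp: z−3=w, i−4=e, g−5=b, h−6=b, p−7=i, v−8=n, p−9=g.

webbing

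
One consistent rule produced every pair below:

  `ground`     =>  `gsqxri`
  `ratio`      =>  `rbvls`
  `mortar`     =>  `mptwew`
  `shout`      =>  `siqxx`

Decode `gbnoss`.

Each letter shifts forward by its position index (0, 1, 2, …) — the shift grows by one for each successive letter.
Reversing it on gbnoss: g−0=g, b−1=a, n−2=l, o−3=l, s−4=o, s−5=n.

gallon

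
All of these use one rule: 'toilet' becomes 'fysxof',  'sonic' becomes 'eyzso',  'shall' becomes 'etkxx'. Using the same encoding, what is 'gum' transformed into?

sey

The shift depends on letter class: consonant t→f is +12, but vowel o→y is +10. Two shifts are in play — +10 for a/e/i/o/u, +12 for every other letter.
Applying it to gum: g(cons)+12=s, u(vowel)+10=e, m(cons)+12=y.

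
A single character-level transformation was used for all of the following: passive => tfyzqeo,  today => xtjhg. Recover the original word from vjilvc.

Each letter shifts forward by (position + 4), i.e. 4, 5, 6, … — the shift grows by one for each successive letter.
Decoding vjilvc: v−4=r, j−5=e, i−6=c, l−7=e, v−8=n, c−9=t.

recent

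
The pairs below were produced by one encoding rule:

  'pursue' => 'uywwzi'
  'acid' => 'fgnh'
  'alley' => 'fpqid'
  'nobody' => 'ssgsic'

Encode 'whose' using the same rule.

bltwj

Shifts by position in pursue: pos 0: p→u (+5), pos 1: u→y (+4), pos 2: r→w (+5), pos 3: s→w (+4) — repeating every 2. The shifts repeat in a cycle of length 2: positions 0,1,… shift by +5, +4, then the pattern repeats.
For whose: w+5=b, h+4=l, o+5=t, s+4=w, e+5=j.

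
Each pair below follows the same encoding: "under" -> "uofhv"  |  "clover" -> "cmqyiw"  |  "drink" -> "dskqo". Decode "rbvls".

ratio

In under: u→u is +0, n→o is +1, d→f is +2, e→h is +3 — the shift increases by 1 each position. The shift increases by 1 at each position, starting from +0: 0, 1, 2, ….
Reversing it on rbvls: r−0=r, b−1=a, v−2=t, l−3=i, s−4=o.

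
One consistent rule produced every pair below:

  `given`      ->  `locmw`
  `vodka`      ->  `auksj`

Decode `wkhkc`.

react

In given: g→l is +5, i→o is +6, v→c is +7, e→m is +8 — the shift increases by 1 each position. Each letter shifts forward by (position + 5), i.e. 5, 6, 7, … — the shift grows by one for each successive letter.
Decoding wkhkc: w−5=r, k−6=e, h−7=a, k−8=c, c−9=t.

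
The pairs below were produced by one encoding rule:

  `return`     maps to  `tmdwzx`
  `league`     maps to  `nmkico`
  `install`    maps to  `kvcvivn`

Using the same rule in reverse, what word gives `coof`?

aged

A repeating key of period 3 is used — shifts +2, +8, +10 over and over.
Decoding coof: c−2=a, o−8=g, o−10=e, f−2=d.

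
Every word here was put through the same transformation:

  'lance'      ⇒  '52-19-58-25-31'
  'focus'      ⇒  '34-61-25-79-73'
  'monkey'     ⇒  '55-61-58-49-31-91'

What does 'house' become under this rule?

The formula is n = 3×(alphabet index, a=1) + 16.
For house: h=8→40, o=15→61, u=21→79, s=19→73, e=5→31.

40-61-79-73-31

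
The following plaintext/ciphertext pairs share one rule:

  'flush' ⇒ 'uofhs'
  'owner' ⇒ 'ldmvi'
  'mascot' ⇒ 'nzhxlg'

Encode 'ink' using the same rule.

rmp

Each pair mirrors across the alphabet (f↔u, l↔o, u↔f): positions sum to 25. Letters are reflected about the middle of the alphabet (position → 25−position): Atbash.
Applying it to ink: i↔r, n↔m, k↔p.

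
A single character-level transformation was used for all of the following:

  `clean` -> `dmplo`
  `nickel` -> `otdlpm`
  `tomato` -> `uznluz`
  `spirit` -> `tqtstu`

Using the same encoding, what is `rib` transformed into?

Two shifts are in play — +11 for a/e/i/o/u, +1 for every other letter.
On rib: r(cons)+1=s, i(vowel)+11=t, b(cons)+1=c.

stc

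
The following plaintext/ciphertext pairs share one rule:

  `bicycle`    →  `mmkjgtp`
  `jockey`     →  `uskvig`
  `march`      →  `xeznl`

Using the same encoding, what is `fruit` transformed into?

Shifts by position in bicycle: pos 0: b→m (+11), pos 1: i→m (+4), pos 2: c→k (+8), pos 3: y→j (+11), pos 4: c→g (+4), pos 5: l→t (+8) — repeating every 3. A repeating key of period 3 is used — shifts +11, +4, +8 over and over.
Applying it to fruit: f+11=q, r+4=v, u+8=c, i+11=t, t+4=x.

qvctx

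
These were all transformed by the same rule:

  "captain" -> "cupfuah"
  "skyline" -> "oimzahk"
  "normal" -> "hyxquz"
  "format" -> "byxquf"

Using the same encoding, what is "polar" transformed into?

pyzux

c(2)→c(2) and a(0)→u(20) fit y≡17x+20 (mod 26); the inverse of 17 mod 26 is 23. Each letter's alphabet position (a=0..z=25) is mapped through 17·x+20 mod 26 — an affine cipher.
Applying it to polar: p(15)→17·15+20≡15=p; o(14)→17·14+20≡24=y; l(11)→17·11+20≡25=z; a(0)→17·0+20≡20=u; r(17)→17·17+20≡23=x (all mod 26).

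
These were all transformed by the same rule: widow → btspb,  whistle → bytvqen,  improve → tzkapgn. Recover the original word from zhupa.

w(22)→b(1) and i(8)→t(19) fit y≡21x+7 (mod 26); the inverse of 21 mod 26 is 5. This is an affine cipher: with a=0,…,z=25, each position x becomes (21x+7) mod 26.
Decoding zhupa: z(25)→5·(25−7)≡12=m; h(7)→5·(7−7)≡0=a; u(20)→5·(20−7)≡13=n; p(15)→5·(15−7)≡14=o; a(0)→5·(0−7)≡17=r (all mod 26).

manor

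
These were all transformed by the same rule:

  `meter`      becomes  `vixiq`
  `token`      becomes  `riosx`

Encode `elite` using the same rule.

The output letters match the input read backwards, each shifted +4: meter reversed is retem. The word is reversed, then every letter is shifted forward by 4.
On elite: reverse → etile; then shift: e+4=i, t+4=x, i+4=m, l+4=p, e+4=i.

ixmpi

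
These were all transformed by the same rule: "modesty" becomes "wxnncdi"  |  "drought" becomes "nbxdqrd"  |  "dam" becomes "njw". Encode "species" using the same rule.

cznmrnc

The shift depends on letter class: consonant m→w is +10, but vowel o→x is +9. Vowels shift forward by 9 and consonants shift forward by 10.
Applying it to species: s(cons)+10=c, p(cons)+10=z, e(vowel)+9=n, c(cons)+10=m, i(vowel)+9=r, e(vowel)+9=n, s(cons)+10=c.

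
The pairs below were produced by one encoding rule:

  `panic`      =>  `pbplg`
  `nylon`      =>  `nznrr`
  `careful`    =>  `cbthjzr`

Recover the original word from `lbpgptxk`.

landlord

The shift increases by 1 at each position, starting from +0: 0, 1, 2, ….
Decoding lbpgptxk: l−0=l, b−1=a, p−2=n, g−3=d, p−4=l, t−5=o, x−6=r, k−7=d.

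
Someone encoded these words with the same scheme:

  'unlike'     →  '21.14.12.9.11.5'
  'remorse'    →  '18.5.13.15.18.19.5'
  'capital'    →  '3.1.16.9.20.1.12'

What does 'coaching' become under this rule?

u is letter #21 and maps to 21: an offset of 0. Each letter is replaced by its alphabet position (a=1, b=2, …, z=26).
For coaching: c=3→3, o=15→15, a=1→1, c=3→3, h=8→8, i=9→9, n=14→14, g=7→7.

3.15.1.3.8.9.14.7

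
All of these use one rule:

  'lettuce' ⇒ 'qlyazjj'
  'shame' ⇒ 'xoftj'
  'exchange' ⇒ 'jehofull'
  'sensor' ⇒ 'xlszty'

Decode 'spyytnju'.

Shifts by position in lettuce: pos 0: l→q (+5), pos 1: e→l (+7), pos 2: t→y (+5), pos 3: t→a (+7) — repeating every 2. It's a Vigenère-style cipher with numeric key [5,7]: position i shifts by key[i mod 2].
Decoding spyytnju: s−5=n, p−7=i, y−5=t, y−7=r, t−5=o, n−7=g, j−5=e, u−7=n.

nitrogen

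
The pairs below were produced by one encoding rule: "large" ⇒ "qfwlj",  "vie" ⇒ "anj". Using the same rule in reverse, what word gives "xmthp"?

It's a constant shift of +5 (ROT5).
Reversing it on xmthp: x−5=s, m−5=h, t−5=o, h−5=c, p−5=k.

shock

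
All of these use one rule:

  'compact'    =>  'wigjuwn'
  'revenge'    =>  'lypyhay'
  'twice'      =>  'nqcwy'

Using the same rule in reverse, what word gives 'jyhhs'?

Compare letters: c→w is +20, o→i is +20, m→g is +20 — a constant shift. This is a Caesar cipher with shift 20.
Decoding jyhhs: j−20=p, y−20=e, h−20=n, h−20=n, s−20=y.

penny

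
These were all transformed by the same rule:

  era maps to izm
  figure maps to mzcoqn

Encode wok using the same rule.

The output letters match the input read backwards, each shifted +8: era reversed is are. Read the word backwards and shift each letter +8.
Applying it to wok: reverse → kow; then shift: k+8=s, o+8=w, w+8=e.

swe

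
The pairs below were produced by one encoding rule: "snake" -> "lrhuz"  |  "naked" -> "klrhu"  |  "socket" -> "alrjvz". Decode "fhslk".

delay

Read the word backwards and shift each letter +7.
Undoing it on fhslk: shift back: f−7=y, h−7=a, s−7=l, l−7=e, k−7=d → yaled; then reverse → delay.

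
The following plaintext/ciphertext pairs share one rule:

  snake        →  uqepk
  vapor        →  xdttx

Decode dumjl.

brief

In snake: s→u is +2, n→q is +3, a→e is +4, k→p is +5 — the shift increases by 1 each position. Each letter shifts forward by (position + 2), i.e. 2, 3, 4, … — the shift grows by one for each successive letter.
Reversing it on dumjl: d−2=b, u−3=r, m−4=i, j−5=e, l−6=f.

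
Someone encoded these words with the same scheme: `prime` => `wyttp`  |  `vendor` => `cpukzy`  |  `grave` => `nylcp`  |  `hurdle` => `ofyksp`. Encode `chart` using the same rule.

jolya

The shift depends on letter class: consonant p→w is +7, but vowel i→t is +11. Vowels shift forward by 11 and consonants shift forward by 7.
Applying it to chart: c(cons)+7=j, h(cons)+7=o, a(vowel)+11=l, r(cons)+7=y, t(cons)+7=a.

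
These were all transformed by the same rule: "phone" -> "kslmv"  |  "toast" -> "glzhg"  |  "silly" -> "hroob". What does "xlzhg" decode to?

coast

This is the alphabet-reversal cipher (Atbash): a becomes z, b becomes y, etc.
Undoing it on xlzhg: x↔c, l↔o, z↔a, h↔s, g↔t.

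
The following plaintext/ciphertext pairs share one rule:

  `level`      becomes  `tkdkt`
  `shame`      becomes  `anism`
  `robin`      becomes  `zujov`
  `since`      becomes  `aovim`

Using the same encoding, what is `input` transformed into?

It's a Vigenère-style cipher with numeric key [8,6]: position i shifts by key[i mod 2].
Applying it to input: i+8=q, n+6=t, p+8=x, u+6=a, t+8=b.

qtxab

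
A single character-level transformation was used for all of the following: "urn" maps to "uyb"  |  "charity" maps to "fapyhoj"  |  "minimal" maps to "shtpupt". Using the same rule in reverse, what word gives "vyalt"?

The word is reversed, then every letter is shifted forward by 7.
Decoding vyalt: shift back: v−7=o, y−7=r, a−7=t, l−7=e, t−7=m → ortem; then reverse → metro.

metro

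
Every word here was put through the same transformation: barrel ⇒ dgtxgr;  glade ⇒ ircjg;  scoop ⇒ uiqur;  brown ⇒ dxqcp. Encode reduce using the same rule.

Shifts by position in barrel: pos 0: b→d (+2), pos 1: a→g (+6), pos 2: r→t (+2), pos 3: r→x (+6) — repeating every 2. It's a Vigenère-style cipher with numeric key [2,6]: position i shifts by key[i mod 2].
On reduce: r+2=t, e+6=k, d+2=f, u+6=a, c+2=e, e+6=k.

tkfaek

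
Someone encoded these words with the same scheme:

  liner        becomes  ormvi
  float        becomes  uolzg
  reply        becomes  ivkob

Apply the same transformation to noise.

mlrhv

Each letter is replaced by its mirror in the alphabet: a↔z, b↔y, c↔x, and so on (the Atbash cipher).
On noise: n↔m, o↔l, i↔r, s↔h, e↔v.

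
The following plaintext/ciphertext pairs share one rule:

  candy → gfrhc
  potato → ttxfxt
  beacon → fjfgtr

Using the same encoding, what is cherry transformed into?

gljvvc

The shift depends on letter class: consonant c→g is +4, but vowel a→f is +5. Vowels shift forward by 5 and consonants shift forward by 4.
Applying it to cherry: c(cons)+4=g, h(cons)+4=l, e(vowel)+5=j, r(cons)+4=v, r(cons)+4=v, y(cons)+4=c.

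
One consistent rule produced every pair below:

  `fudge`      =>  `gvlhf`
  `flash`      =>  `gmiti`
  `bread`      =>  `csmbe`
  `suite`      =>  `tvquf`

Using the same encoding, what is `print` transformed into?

qsqou

Shifts by position in fudge: pos 0: f→g (+1), pos 1: u→v (+1), pos 2: d→l (+8), pos 3: g→h (+1), pos 4: e→f (+1) — repeating every 3. A repeating key of period 3 is used — shifts +1, +1, +8 over and over.
Applying it to print: p+1=q, r+1=s, i+8=q, n+1=o, t+1=u.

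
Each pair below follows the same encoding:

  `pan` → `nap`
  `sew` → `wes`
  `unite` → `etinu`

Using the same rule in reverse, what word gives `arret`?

The output letters match the input read backwards: pan reversed is nap. It's just the letters in reverse order.
Undoing it on arret: then reverse → terra.

terra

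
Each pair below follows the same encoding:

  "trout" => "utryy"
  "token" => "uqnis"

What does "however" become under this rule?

In trout: t→u is +1, r→t is +2, o→r is +3, u→y is +4 — the shift increases by 1 each position. The shift increases by 1 at each position, starting from +1: 1, 2, 3, ….
On however: h+1=i, o+2=q, w+3=z, e+4=i, v+5=a, e+6=k, r+7=y.

iqziaky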